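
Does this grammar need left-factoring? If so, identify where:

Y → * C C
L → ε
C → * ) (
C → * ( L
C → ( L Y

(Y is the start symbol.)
Yes, C has productions with common prefix '*'

Left-factoring is needed when two productions for the same non-terminal
share a common prefix on the right-hand side.

Productions for C:
  C → * ) (
  C → * ( L
  C → ( L Y

Found common prefix '*' in productions for C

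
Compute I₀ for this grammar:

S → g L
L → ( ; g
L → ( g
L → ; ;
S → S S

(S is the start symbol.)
{ [S → . S S], [S → . g L], [S' → . S] }

First, augment the grammar with S' → S
I₀ = CLOSURE({ [S' → . S] }):
  [S' → . S] has the dot before S: add [S → . g L], [S → . S S]
No further items can be added.

I₀ = { [S → . S S], [S → . g L], [S' → . S] }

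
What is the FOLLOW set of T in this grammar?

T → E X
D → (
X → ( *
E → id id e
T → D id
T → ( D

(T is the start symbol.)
{ $ }

To compute FOLLOW(T), find every occurrence of T on a right-hand side N → α T β: add FIRST(β) \ {ε}, and if β is empty or nullable also add FOLLOW(N). Iterate to a fixed point.

T is the start symbol, so $ ∈ FOLLOW(T).
T does not occur on any right-hand side.

Taking the union: FOLLOW(T) = { $ }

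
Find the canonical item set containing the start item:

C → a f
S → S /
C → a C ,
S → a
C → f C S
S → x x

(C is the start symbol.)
{ [C → . a C ,], [C → . a f], [C → . f C S], [C' → . C] }

First, augment the grammar with C' → C
I₀ = CLOSURE({ [C' → . C] }):
  [C' → . C] has the dot before C: add [C → . a f], [C → . a C ,], [C → . f C S]
No further items can be added.

I₀ = { [C → . a C ,], [C → . a f], [C → . f C S], [C' → . C] }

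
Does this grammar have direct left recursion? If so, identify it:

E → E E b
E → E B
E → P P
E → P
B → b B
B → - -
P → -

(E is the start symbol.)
Direct left recursion occurs when N → N α for some non-terminal N (the right-hand side begins with the left-hand side itself).

E → E E b: LEFT RECURSIVE (starts with E)
E → E B: LEFT RECURSIVE (starts with E)
E → P P: starts with P
E → P: starts with P
B → b B: starts with b
B → - -: starts with '-'
P → -: starts with '-'

The grammar has direct left recursion on: E.

Answer: Yes, E is left-recursive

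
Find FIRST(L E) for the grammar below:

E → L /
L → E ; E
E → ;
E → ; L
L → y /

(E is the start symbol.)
{ ';', 'y' }

FIRST sets of the non-terminals involved (from the grammar, by fixed-point iteration):
  FIRST(L) = { ';', 'y' }

To compute FIRST(L E), process the symbols left to right:
Symbol L is a non-terminal. Add FIRST(L) \ {ε} = { ';', 'y' }
L is not nullable (ε ∉ FIRST(L)), so stop here.
FIRST(L E) = { ';', 'y' }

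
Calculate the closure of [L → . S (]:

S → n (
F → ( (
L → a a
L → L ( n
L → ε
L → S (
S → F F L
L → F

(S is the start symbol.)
Start with: [L → . S (]
  [L → . S (] has the dot before S: add [S → . n (], [S → . F F L]
  [S → . F F L] has the dot before F: add [F → . ( (]
No further items can be added.

CLOSURE = { [F → . ( (], [L → . S (], [S → . F F L], [S → . n (] }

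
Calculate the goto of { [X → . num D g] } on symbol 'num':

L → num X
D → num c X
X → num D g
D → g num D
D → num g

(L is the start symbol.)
{ [D → . g num D], [D → . num c X], [D → . num g], [X → num . D g] }

GOTO(I, 'num') = CLOSURE({ [A → αX.β] : [A → α.Xβ] ∈ I, X = 'num' })

Items with dot before 'num', with the dot advanced:
  [X → . num D g] → [X → num . D g]
Closure of the advanced items:
  [X → num . D g] has the dot before D: add [D → . num c X], [D → . g num D], [D → . num g]

GOTO = { [D → . g num D], [D → . num c X], [D → . num g], [X → num . D g] }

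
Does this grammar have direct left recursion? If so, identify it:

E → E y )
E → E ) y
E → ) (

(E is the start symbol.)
E → E y ): LEFT RECURSIVE (starts with E)
E → E ) y: LEFT RECURSIVE (starts with E)
E → ) (: starts with ')'

The grammar has direct left recursion on: E.

Answer: Yes, E is left-recursive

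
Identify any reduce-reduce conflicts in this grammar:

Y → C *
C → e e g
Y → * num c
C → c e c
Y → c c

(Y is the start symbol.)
A reduce-reduce conflict occurs when an LR(0) state has two complete items [A → α .] and [B → β .] — both call for a reduction, and with no lookahead the parser cannot choose between them.

Augment with Y' → Y and build the canonical LR(0) collection (I0 = CLOSURE({[Y' → . Y]}), then GOTO on every symbol after a dot until no new states appear). It has 14 states:
  I0: { [C → . c e c], [C → . e e g], [Y → . * num c], [Y → . C *], [Y → . c c], [Y' → . Y] }  — shift
  I1: { [Y → * . num c] }  — shift
  I2: { [Y → C . *] }  — shift
  I3: { [Y' → Y .] }  — accept
  I4: { [C → c . e c], [Y → c . c] }  — shift
  I5: { [C → e . e g] }  — shift
  I6: { [C → e e . g] }  — shift
  I7: { [C → e e g .] }  — reduce
  I8: { [Y → c c .] }  — reduce
  I9: { [C → c e . c] }  — shift
  I10: { [C → c e c .] }  — reduce
  I11: { [Y → C * .] }  — reduce
  I12: { [Y → * num . c] }  — shift
  I13: { [Y → * num c .] }  — reduce

No state contains more than one complete item.

Answer: No reduce-reduce conflicts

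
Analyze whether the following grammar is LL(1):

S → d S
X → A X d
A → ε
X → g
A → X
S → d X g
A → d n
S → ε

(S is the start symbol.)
A grammar is LL(1) if for each non-terminal N with multiple productions, the predict sets of those productions are pairwise disjoint, where PREDICT(N → α) = (FIRST(α) \ {ε}) ∪ (FOLLOW(N) if α ⇒* ε).

Relevant sets:
  FIRST(A) = { 'd', 'g', ε }
  FIRST(X) = { 'd', 'g' }
  FOLLOW(S) = { $ }
  FOLLOW(A) = { 'd', 'g' }

For S:
  PREDICT(S → d S) = { 'd' }
  PREDICT(S → d X g) = { 'd' }
  PREDICT(S → ε) = { $ }
For X:
  PREDICT(X → A X d) = { 'd', 'g' }
  PREDICT(X → g) = { 'g' }
For A:
  PREDICT(A → ε) = { 'd', 'g' }
  PREDICT(A → X) = { 'd', 'g' }
  PREDICT(A → d n) = { 'd' }

Conflict found: Predict set conflict for S: { 'd' }
The grammar is NOT LL(1).

Answer: No. Predict set conflict for S: { 'd' }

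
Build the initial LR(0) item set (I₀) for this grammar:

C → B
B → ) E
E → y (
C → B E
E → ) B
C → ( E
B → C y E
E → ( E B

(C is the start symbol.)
First, augment the grammar with C' → C
I₀ = CLOSURE({ [C' → . C] }):
  [C' → . C] has the dot before C: add [C → . B], [C → . B E], [C → . ( E]
  [C → . B] has the dot before B: add [B → . ) E], [B → . C y E]
No further items can be added.

I₀ = { [B → . ) E], [B → . C y E], [C → . ( E], [C → . B E], [C → . B], [C' → . C] }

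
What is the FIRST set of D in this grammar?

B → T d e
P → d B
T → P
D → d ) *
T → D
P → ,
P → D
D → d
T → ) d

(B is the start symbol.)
From D → d ) *:
  - d is a terminal: add 'd' and stop
From D → d:
  - d is a terminal: add 'd' and stop

Collecting: FIRST(D) = { 'd' }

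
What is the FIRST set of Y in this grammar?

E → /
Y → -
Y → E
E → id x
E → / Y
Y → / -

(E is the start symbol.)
{ '-', '/', 'id' }

To compute FIRST(Y), examine every production with Y on the left-hand side, reading each right-hand side left to right until a non-nullable symbol is reached.

FIRST sets of the other non-terminals involved (by the same procedure, iterated to a fixed point):
  FIRST(E) = { '/', 'id' }

From Y → -:
  - '-' is a terminal: add '-' and stop
From Y → E:
  - E is a non-terminal: add FIRST(E) \ {ε} = { '/', 'id' }
    E is not nullable, so stop
From Y → / -:
  - '/' is a terminal: add '/' and stop

Collecting: FIRST(Y) = { '-', '/', 'id' }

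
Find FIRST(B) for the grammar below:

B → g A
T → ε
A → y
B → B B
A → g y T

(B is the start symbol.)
From B → g A:
  - g is a terminal: add 'g' and stop
From B → B B:
  - B is the symbol being defined: contributes nothing new
    B is not nullable, so stop

Collecting: FIRST(B) = { 'g' }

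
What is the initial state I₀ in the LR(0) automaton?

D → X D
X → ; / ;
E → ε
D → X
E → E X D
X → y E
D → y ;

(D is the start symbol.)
First, augment the grammar with D' → D
I₀ = CLOSURE({ [D' → . D] }):
  [D' → . D] has the dot before D: add [D → . X D], [D → . X], [D → . y ;]
  [D → . X D] has the dot before X: add [X → . ; / ;], [X → . y E]
No further items can be added.

I₀ = { [D → . X D], [D → . X], [D → . y ;], [D' → . D], [X → . ; / ;], [X → . y E] }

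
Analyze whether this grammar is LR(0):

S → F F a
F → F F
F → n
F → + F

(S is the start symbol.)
No. Shift-reduce conflict between [F → F F .] and [F → . + F]

Augment with S' → S and build the canonical LR(0) collection (I0 = CLOSURE({[S' → . S]}), then GOTO on every symbol after a dot until no new states appear). It has 9 states:
  I0: { [F → . + F], [F → . F F], [F → . n], [S → . F F a], [S' → . S] }  — shift
  I1: { [F → + . F], [F → . + F], [F → . F F], [F → . n] }  — shift
  I2: { [F → . + F], [F → . F F], [F → . n], [F → F . F], [S → F . F a] }  — shift
  I3: { [S' → S .] }  — accept
  I4: { [F → n .] }  — reduce
  I5: { [F → . + F], [F → . F F], [F → . n], [F → F . F], [F → F F .], [S → F F . a] }  — shift, reduce
  I6: { [F → . + F], [F → . F F], [F → . n], [F → F . F], [F → F F .] }  — shift, reduce
  I7: { [S → F F a .] }  — reduce
  I8: { [F → + F .], [F → . + F], [F → . F F], [F → . n], [F → F . F] }  — shift, reduce

Conflict in state I5:
  Shift-reduce conflict between [F → F F .] and [F → . + F]
So the grammar is NOT LR(0).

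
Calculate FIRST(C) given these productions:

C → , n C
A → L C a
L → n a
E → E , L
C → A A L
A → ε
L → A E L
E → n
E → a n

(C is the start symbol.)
FIRST sets of the other non-terminals involved (by the same procedure, iterated to a fixed point):
  FIRST(A) = { 'a', 'n', ε }
  FIRST(L) = { 'a', 'n' }

From C → , n C:
  - ',' is a terminal: add ',' and stop
From C → A A L:
  - A is a non-terminal: add FIRST(A) \ {ε} = { 'a', 'n' }
    A is nullable, so continue to the next symbol
  - A is a non-terminal: add FIRST(A) \ {ε} = { 'a', 'n' }
    A is nullable, so continue to the next symbol
  - L is a non-terminal: add FIRST(L) \ {ε} = { 'a', 'n' }
    L is not nullable, so stop

Collecting: FIRST(C) = { ',', 'a', 'n' }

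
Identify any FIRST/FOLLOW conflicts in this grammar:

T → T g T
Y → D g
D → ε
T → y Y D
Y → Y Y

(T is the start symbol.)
No FIRST/FOLLOW conflicts.

A FIRST/FOLLOW conflict occurs when a non-terminal N has a nullable alternative N → β (β ⇒* ε) and another alternative N → α with FIRST(α) ∩ FOLLOW(N) ≠ ∅: on such a lookahead the parser cannot decide between expanding α and letting N vanish via β.

Nullable non-terminals: D.
D has a nullable alternative but only one production, so nothing to check.

T, Y have no nullable alternative, so no FIRST/FOLLOW check is needed there.

No FIRST/FOLLOW conflicts found.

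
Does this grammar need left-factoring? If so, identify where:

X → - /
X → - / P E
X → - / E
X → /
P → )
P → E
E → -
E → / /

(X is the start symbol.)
Left-factoring is needed when two productions for the same non-terminal
share a common prefix on the right-hand side.

Productions for X:
  X → - /
  X → - / P E
  X → - / E
  X → /
Productions for P:
  P → )
  P → E
Productions for E:
  E → -
  E → / /

Found common prefix '- /' in productions for X

Answer: Yes, X has productions with common prefix '- /'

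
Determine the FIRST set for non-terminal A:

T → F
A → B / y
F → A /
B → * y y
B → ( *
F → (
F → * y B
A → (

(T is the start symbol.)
{ '(', '*' }

FIRST sets of the other non-terminals involved (by the same procedure, iterated to a fixed point):
  FIRST(B) = { '(', '*' }

From A → B / y:
  - B is a non-terminal: add FIRST(B) \ {ε} = { '(', '*' }
    B is not nullable, so stop
From A → (:
  - '(' is a terminal: add '(' and stop

Collecting: FIRST(A) = { '(', '*' }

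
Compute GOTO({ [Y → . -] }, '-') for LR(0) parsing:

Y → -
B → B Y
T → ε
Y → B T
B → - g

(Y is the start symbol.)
{ [Y → - .] }

GOTO(I, '-') = CLOSURE({ [A → αX.β] : [A → α.Xβ] ∈ I, X = '-' })

Items with dot before '-', with the dot advanced:
  [Y → . -] → [Y → - .]
Closure adds nothing (no advanced item has the dot before a non-terminal).

GOTO = { [Y → - .] }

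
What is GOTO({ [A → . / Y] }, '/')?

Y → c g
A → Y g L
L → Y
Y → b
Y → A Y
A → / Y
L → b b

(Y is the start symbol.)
GOTO(I, '/') = CLOSURE({ [A → αX.β] : [A → α.Xβ] ∈ I, X = '/' })

Items with dot before '/', with the dot advanced:
  [A → . / Y] → [A → / . Y]
Closure of the advanced items:
  [A → / . Y] has the dot before Y: add [Y → . c g], [Y → . b], [Y → . A Y]
  [Y → . A Y] has the dot before A: add [A → . Y g L], [A → . / Y]

GOTO = { [A → . / Y], [A → . Y g L], [A → / . Y], [Y → . A Y], [Y → . b], [Y → . c g] }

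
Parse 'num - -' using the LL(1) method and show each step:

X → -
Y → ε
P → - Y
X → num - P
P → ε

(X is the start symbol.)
LL(1) parsing maintains a stack (initially the start symbol over $) and the input. At each step: if the stack top is a terminal, match it against the current input token; if it is a non-terminal N, replace it with the RHS of M[N, lookahead] (the unique production whose predict set contains the lookahead).

Stack is shown with the top on the left.

Stack      Input      Action
----------------------------
X $        num - - $  output X → num - P
num - P $  num - - $  match 'num'
- P $      - - $      match '-'
P $        - $        output P → - Y
- Y $      - $        match '-'
Y $        $          output Y → ε
$          $          accept

The string is accepted.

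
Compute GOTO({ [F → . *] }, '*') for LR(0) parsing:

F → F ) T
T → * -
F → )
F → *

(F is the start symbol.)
GOTO(I, '*') = CLOSURE({ [A → αX.β] : [A → α.Xβ] ∈ I, X = '*' })

Items with dot before '*', with the dot advanced:
  [F → . *] → [F → * .]
Closure adds nothing (no advanced item has the dot before a non-terminal).

GOTO = { [F → * .] }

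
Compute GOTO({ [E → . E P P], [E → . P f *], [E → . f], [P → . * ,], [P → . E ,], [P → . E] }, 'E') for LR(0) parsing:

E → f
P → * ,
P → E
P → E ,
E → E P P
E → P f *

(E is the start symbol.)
{ [E → . E P P], [E → . P f *], [E → . f], [E → E . P P], [P → . * ,], [P → . E ,], [P → . E], [P → E . ,], [P → E .] }

GOTO(I, 'E') = CLOSURE({ [A → αX.β] : [A → α.Xβ] ∈ I, X = 'E' })

Items with dot before 'E', with the dot advanced:
  [E → . E P P] → [E → E . P P]
  [P → . E] → [P → E .]
  [P → . E ,] → [P → E . ,]
Closure of the advanced items:
  [E → E . P P] has the dot before P: add [P → . * ,], [P → . E], [P → . E ,]
  [P → . E] has the dot before E: add [E → . f], [E → . E P P], [E → . P f *]

GOTO = { [E → . E P P], [E → . P f *], [E → . f], [E → E . P P], [P → . * ,], [P → . E ,], [P → . E], [P → E . ,], [P → E .] }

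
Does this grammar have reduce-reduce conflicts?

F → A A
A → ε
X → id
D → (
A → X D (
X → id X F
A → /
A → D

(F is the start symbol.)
A reduce-reduce conflict occurs when an LR(0) state has two complete items [A → α .] and [B → β .] — both call for a reduction, and with no lookahead the parser cannot choose between them.

Augment with F' → F and build the canonical LR(0) collection (I0 = CLOSURE({[F' → . F]}), then GOTO on every symbol after a dot until no new states appear). It has 13 states:
  I0: { [A → . /], [A → . D], [A → . X D (], [A → .], [D → . (], [F → . A A], [F' → . F], [X → . id X F], [X → . id] }  — shift, reduce
  I1: { [D → ( .] }  — reduce
  I2: { [A → / .] }  — reduce
  I3: { [A → . /], [A → . D], [A → . X D (], [A → .], [D → . (], [F → A . A], [X → . id X F], [X → . id] }  — shift, reduce
  I4: { [A → D .] }  — reduce
  I5: { [F' → F .] }  — accept
  I6: { [A → X . D (], [D → . (] }  — shift
  I7: { [X → . id X F], [X → . id], [X → id . X F], [X → id .] }  — shift, reduce
  I8: { [A → . /], [A → . D], [A → . X D (], [A → .], [D → . (], [F → . A A], [X → . id X F], [X → . id], [X → id X . F] }  — shift, reduce
  I9: { [X → id X F .] }  — reduce
  I10: { [A → X D . (] }  — shift
  I11: { [A → X D ( .] }  — reduce
  I12: { [F → A A .] }  — reduce

No state contains more than one complete item.

Answer: No reduce-reduce conflicts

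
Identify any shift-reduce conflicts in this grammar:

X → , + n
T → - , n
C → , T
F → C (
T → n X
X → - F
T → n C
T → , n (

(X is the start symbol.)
No shift-reduce conflicts

A shift-reduce conflict occurs when an LR(0) state has both:
  - a complete (reduce) item [A → α .] (dot at the end), and
  - a shift item [B → β . c γ] (dot before a terminal).

Augment with X' → X and build the canonical LR(0) collection (I0 = CLOSURE({[X' → . X]}), then GOTO on every symbol after a dot until no new states appear). It has 21 states:
  I0: { [X → . , + n], [X → . - F], [X' → . X] }  — shift
  I1: { [X → , . + n] }  — shift
  I2: { [C → . , T], [F → . C (], [X → - . F] }  — shift
  I3: { [X' → X .] }  — accept
  I4: { [C → , . T], [T → . , n (], [T → . - , n], [T → . n C], [T → . n X] }  — shift
  I5: { [F → C . (] }  — shift
  I6: { [X → - F .] }  — reduce
  I7: { [F → C ( .] }  — reduce
  I8: { [T → , . n (] }  — shift
  I9: { [T → - . , n] }  — shift
  I10: { [C → , T .] }  — reduce
  I11: { [C → . , T], [T → n . C], [T → n . X], [X → . , + n], [X → . - F] }  — shift
  I12: { [C → , . T], [T → . , n (], [T → . - , n], [T → . n C], [T → . n X], [X → , . + n] }  — shift
  I13: { [T → n C .] }  — reduce
  I14: { [T → n X .] }  — reduce
  I15: { [X → , + . n] }  — shift
  I16: { [X → , + n .] }  — reduce
  I17: { [T → - , . n] }  — shift
  I18: { [T → - , n .] }  — reduce
  I19: { [T → , n . (] }  — shift
  I20: { [T → , n ( .] }  — reduce

No state contains both a complete item and a shift item.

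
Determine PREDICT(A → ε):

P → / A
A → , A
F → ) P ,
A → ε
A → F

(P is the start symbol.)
PREDICT(A → ε) = (FIRST(RHS) \ {ε}) ∪ (FOLLOW(A) if ε ∈ FIRST(RHS), i.e. RHS ⇒* ε)
The right-hand side is ε (FIRST(ε) = { ε }), so the predict set is FOLLOW(A) = { $, ',' }
PREDICT(A → ε) = { $, ',' }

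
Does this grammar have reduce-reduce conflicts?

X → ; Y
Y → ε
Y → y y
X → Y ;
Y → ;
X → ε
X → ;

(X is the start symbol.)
A reduce-reduce conflict occurs when an LR(0) state has two complete items [A → α .] and [B → β .] — both call for a reduction, and with no lookahead the parser cannot choose between them.

Augment with X' → X and build the canonical LR(0) collection (I0 = CLOSURE({[X' → . X]}), then GOTO on every symbol after a dot until no new states appear). It has 9 states:
  I0: { [X → . ; Y], [X → . ;], [X → . Y ;], [X → .], [X' → . X], [Y → . ;], [Y → . y y], [Y → .] }  — shift, 2 reduces
  I1: { [X → ; . Y], [X → ; .], [Y → . ;], [Y → . y y], [Y → .], [Y → ; .] }  — shift, 3 reduces
  I2: { [X' → X .] }  — accept
  I3: { [X → Y . ;] }  — shift
  I4: { [Y → y . y] }  — shift
  I5: { [Y → y y .] }  — reduce
  I6: { [X → Y ; .] }  — reduce
  I7: { [Y → ; .] }  — reduce
  I8: { [X → ; Y .] }  — reduce

I0 contains complete items [X → .], [Y → .] — reduce-reduce conflict.
I1 contains complete items [X → ; .], [Y → .], [Y → ; .] — reduce-reduce conflict.

Answer: Yes — I0: [X → .] vs [Y → .]; I1: [X → ; .] vs [Y → .]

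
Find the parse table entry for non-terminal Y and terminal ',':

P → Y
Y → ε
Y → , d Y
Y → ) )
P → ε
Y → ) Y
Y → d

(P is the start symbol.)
To find M[Y, ','], we find productions for Y where ',' is in the predict set (PREDICT(N → α) = (FIRST(α) \ {ε}) ∪ (FOLLOW(N) if α ⇒* ε)).

Relevant sets:
  FOLLOW(Y) = { $ }

Y → ε: PREDICT = { $ }
Y → , d Y: PREDICT = { ',' }
  ',' is in predict set, so this production goes in M[Y, ',']
Y → ) ): PREDICT = { ')' }
Y → ) Y: PREDICT = { ')' }
Y → d: PREDICT = { 'd' }

M[Y, ','] = Y → , d Y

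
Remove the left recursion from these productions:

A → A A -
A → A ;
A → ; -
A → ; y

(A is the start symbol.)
A → ; - A'
A → ; y A'
A' → A - A'
A' → ; A'
A' → ε

A is directly left-recursive. The standard transformation for
  A → A α₁ | ... | A α_m | β₁ | ... | β_n
is
  A  → β₁ A' | ... | β_n A'
  A' → α₁ A' | ... | α_m A' | ε

A → ; - becomes A → ; - A'
A → ; y becomes A → ; y A'
A → A A - becomes A' → A - A'
A → A ; becomes A' → ; A'
Add A' → ε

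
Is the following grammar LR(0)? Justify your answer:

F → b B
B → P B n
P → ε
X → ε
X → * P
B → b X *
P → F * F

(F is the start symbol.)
Augment with F' → F and build the canonical LR(0) collection (I0 = CLOSURE({[F' → . F]}), then GOTO on every symbol after a dot until no new states appear). It has 15 states:
  I0: { [F → . b B], [F' → . F] }  — shift
  I1: { [F' → F .] }  — accept
  I2: { [B → . P B n], [B → . b X *], [F → . b B], [F → b . B], [P → . F * F], [P → .] }  — shift, reduce
  I3: { [F → b B .] }  — reduce
  I4: { [P → F . * F] }  — shift
  I5: { [B → . P B n], [B → . b X *], [B → P . B n], [F → . b B], [P → . F * F], [P → .] }  — shift, reduce
  I6: { [B → . P B n], [B → . b X *], [B → b . X *], [F → . b B], [F → b . B], [P → . F * F], [P → .], [X → . * P], [X → .] }  — shift, 2 reduces
  I7: { [F → . b B], [P → . F * F], [P → .], [X → * . P] }  — shift, reduce
  I8: { [B → b X . *] }  — shift
  I9: { [B → b X * .] }  — reduce
  I10: { [X → * P .] }  — reduce
  I11: { [B → P B . n] }  — shift
  I12: { [B → P B n .] }  — reduce
  I13: { [F → . b B], [P → F * . F] }  — shift
  I14: { [P → F * F .] }  — reduce

Conflict in state I2:
  Shift-reduce conflict between [P → .] and [B → . b X *]
So the grammar is NOT LR(0).

Answer: No. Shift-reduce conflict between [P → .] and [B → . b X *]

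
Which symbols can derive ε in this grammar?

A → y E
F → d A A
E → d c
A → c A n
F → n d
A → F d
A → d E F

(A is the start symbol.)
None

There are no ε-productions, so no non-terminal can derive ε.
No non-terminals are nullable.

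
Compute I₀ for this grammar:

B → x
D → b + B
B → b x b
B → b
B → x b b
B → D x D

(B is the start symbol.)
{ [B → . D x D], [B → . b x b], [B → . b], [B → . x b b], [B → . x], [B' → . B], [D → . b + B] }

First, augment the grammar with B' → B
I₀ = CLOSURE({ [B' → . B] }):
  [B' → . B] has the dot before B: add [B → . x], [B → . b x b], [B → . b], [B → . x b b], [B → . D x D]
  [B → . D x D] has the dot before D: add [D → . b + B]
No further items can be added.

I₀ = { [B → . D x D], [B → . b x b], [B → . b], [B → . x b b], [B → . x], [B' → . B], [D → . b + B] }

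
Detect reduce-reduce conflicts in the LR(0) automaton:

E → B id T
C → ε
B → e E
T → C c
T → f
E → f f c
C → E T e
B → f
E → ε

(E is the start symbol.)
A reduce-reduce conflict occurs when an LR(0) state has two complete items [A → α .] and [B → β .] — both call for a reduction, and with no lookahead the parser cannot choose between them.

Augment with E' → E and build the canonical LR(0) collection (I0 = CLOSURE({[E' → . E]}), then GOTO on every symbol after a dot until no new states appear). It has 16 states:
  I0: { [B → . e E], [B → . f], [E → . B id T], [E → . f f c], [E → .], [E' → . E] }  — shift, reduce
  I1: { [E → B . id T] }  — shift
  I2: { [E' → E .] }  — accept
  I3: { [B → . e E], [B → . f], [B → e . E], [E → . B id T], [E → . f f c], [E → .] }  — shift, reduce
  I4: { [B → f .], [E → f . f c] }  — shift, reduce
  I5: { [E → f f . c] }  — shift
  I6: { [E → f f c .] }  — reduce
  I7: { [B → e E .] }  — reduce
  I8: { [B → . e E], [B → . f], [C → . E T e], [C → .], [E → . B id T], [E → . f f c], [E → .], [E → B id . T], [T → . C c], [T → . f] }  — shift, 2 reduces
  I9: { [T → C . c] }  — shift
  I10: { [B → . e E], [B → . f], [C → . E T e], [C → .], [C → E . T e], [E → . B id T], [E → . f f c], [E → .], [T → . C c], [T → . f] }  — shift, 2 reduces
  I11: { [E → B id T .] }  — reduce
  I12: { [B → f .], [E → f . f c], [T → f .] }  — shift, 2 reduces
  I13: { [C → E T . e] }  — shift
  I14: { [C → E T e .] }  — reduce
  I15: { [T → C c .] }  — reduce

I8 contains complete items [C → .], [E → .] — reduce-reduce conflict.
I10 contains complete items [C → .], [E → .] — reduce-reduce conflict.
I12 contains complete items [B → f .], [T → f .] — reduce-reduce conflict.

Answer: Yes — I8: [C → .] vs [E → .]; I10: [C → .] vs [E → .]; I12: [B → f .] vs [T → f .]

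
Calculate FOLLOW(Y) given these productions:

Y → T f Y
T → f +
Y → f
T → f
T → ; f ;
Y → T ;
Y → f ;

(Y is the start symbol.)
{ $ }

Y is the start symbol, so $ ∈ FOLLOW(Y).
In Y → T f Y: Y is at the end; this adds FOLLOW(Y) to itself — nothing new

Taking the union: FOLLOW(Y) = { $ }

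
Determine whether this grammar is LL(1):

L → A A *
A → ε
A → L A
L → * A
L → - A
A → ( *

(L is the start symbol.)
Relevant sets:
  FIRST(A) = { '(', '*', '-', ε }
  FIRST(L) = { '(', '*', '-' }
  FOLLOW(A) = { $, '(', '*', '-' }

For L:
  PREDICT(L → A A '*') = { '(', '*', '-' }
  PREDICT(L → '*' A) = { '*' }
  PREDICT(L → '-' A) = { '-' }
For A:
  PREDICT(A → ε) = { $, '(', '*', '-' }
  PREDICT(A → L A) = { '(', '*', '-' }
  PREDICT(A → '(' '*') = { '(' }

Conflict found: Predict set conflict for L: { '*' }
The grammar is NOT LL(1).

Answer: No. Predict set conflict for L: { '*' }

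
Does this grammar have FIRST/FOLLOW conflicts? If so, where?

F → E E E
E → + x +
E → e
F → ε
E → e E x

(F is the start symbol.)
No FIRST/FOLLOW conflicts.

A FIRST/FOLLOW conflict occurs when a non-terminal N has a nullable alternative N → β (β ⇒* ε) and another alternative N → α with FIRST(α) ∩ FOLLOW(N) ≠ ∅: on such a lookahead the parser cannot decide between expanding α and letting N vanish via β.

Nullable non-terminals: F.
FIRST sets used below: FIRST(E) = { '+', 'e' }

F: nullable alternative(s) F → ε; FOLLOW(F) = { $ }
  F → E E E: FIRST \ {ε} = { '+', 'e' } — disjoint from FOLLOW(F)
  F → ε: FIRST \ {ε} = { } — this is the only nullable alternative, skip

E has no nullable alternative, so no FIRST/FOLLOW check is needed there.

No FIRST/FOLLOW conflicts found.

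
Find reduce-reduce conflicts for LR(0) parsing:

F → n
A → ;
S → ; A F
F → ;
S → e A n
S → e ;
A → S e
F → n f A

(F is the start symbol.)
A reduce-reduce conflict occurs when an LR(0) state has two complete items [A → α .] and [B → β .] — both call for a reduction, and with no lookahead the parser cannot choose between them.

Augment with F' → F and build the canonical LR(0) collection (I0 = CLOSURE({[F' → . F]}), then GOTO on every symbol after a dot until no new states appear). It has 15 states:
  I0: { [F → . ;], [F → . n f A], [F → . n], [F' → . F] }  — shift
  I1: { [F → ; .] }  — reduce
  I2: { [F' → F .] }  — accept
  I3: { [F → n . f A], [F → n .] }  — shift, reduce
  I4: { [A → . ;], [A → . S e], [F → n f . A], [S → . ; A F], [S → . e ;], [S → . e A n] }  — shift
  I5: { [A → . ;], [A → . S e], [A → ; .], [S → . ; A F], [S → . e ;], [S → . e A n], [S → ; . A F] }  — shift, reduce
  I6: { [F → n f A .] }  — reduce
  I7: { [A → S . e] }  — shift
  I8: { [A → . ;], [A → . S e], [S → . ; A F], [S → . e ;], [S → . e A n], [S → e . ;], [S → e . A n] }  — shift
  I9: { [A → . ;], [A → . S e], [A → ; .], [S → . ; A F], [S → . e ;], [S → . e A n], [S → ; . A F], [S → e ; .] }  — shift, 2 reduces
  I10: { [S → e A . n] }  — shift
  I11: { [S → e A n .] }  — reduce
  I12: { [F → . ;], [F → . n f A], [F → . n], [S → ; A . F] }  — shift
  I13: { [S → ; A F .] }  — reduce
  I14: { [A → S e .] }  — reduce

I9 contains complete items [A → ; .], [S → e ; .] — reduce-reduce conflict.

Answer: Yes — I9: [A → ; .] vs [S → e ; .]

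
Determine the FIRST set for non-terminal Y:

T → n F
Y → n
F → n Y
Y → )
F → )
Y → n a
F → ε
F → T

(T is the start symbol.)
{ ')', 'n' }

From Y → n:
  - n is a terminal: add 'n' and stop
From Y → ):
  - ')' is a terminal: add ')' and stop
From Y → n a:
  - n is a terminal: add 'n' and stop

Collecting: FIRST(Y) = { ')', 'n' }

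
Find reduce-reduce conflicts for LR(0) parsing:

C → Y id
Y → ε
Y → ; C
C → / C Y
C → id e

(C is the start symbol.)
A reduce-reduce conflict occurs when an LR(0) state has two complete items [A → α .] and [B → β .] — both call for a reduction, and with no lookahead the parser cannot choose between them.

Augment with C' → C and build the canonical LR(0) collection (I0 = CLOSURE({[C' → . C]}), then GOTO on every symbol after a dot until no new states appear). It has 11 states:
  I0: { [C → . / C Y], [C → . Y id], [C → . id e], [C' → . C], [Y → . ; C], [Y → .] }  — shift, reduce
  I1: { [C → . / C Y], [C → . Y id], [C → . id e], [C → / . C Y], [Y → . ; C], [Y → .] }  — shift, reduce
  I2: { [C → . / C Y], [C → . Y id], [C → . id e], [Y → . ; C], [Y → .], [Y → ; . C] }  — shift, reduce
  I3: { [C' → C .] }  — accept
  I4: { [C → Y . id] }  — shift
  I5: { [C → id . e] }  — shift
  I6: { [C → id e .] }  — reduce
  I7: { [C → Y id .] }  — reduce
  I8: { [Y → ; C .] }  — reduce
  I9: { [C → / C . Y], [Y → . ; C], [Y → .] }  — shift, reduce
  I10: { [C → / C Y .] }  — reduce

No state contains more than one complete item.

Answer: No reduce-reduce conflicts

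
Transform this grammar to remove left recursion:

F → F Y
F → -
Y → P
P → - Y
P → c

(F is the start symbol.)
F → - F'
F' → Y F'
F' → ε
Y → P
P → - Y
P → c

F is directly left-recursive. The standard transformation for
  A → A α₁ | ... | A α_m | β₁ | ... | β_n
is
  A  → β₁ A' | ... | β_n A'
  A' → α₁ A' | ... | α_m A' | ε

F → - becomes F → - F'
F → F Y becomes F' → Y F'
Add F' → ε

Productions for other non-terminals are unchanged:
  Y → P
  P → - Y
  P → c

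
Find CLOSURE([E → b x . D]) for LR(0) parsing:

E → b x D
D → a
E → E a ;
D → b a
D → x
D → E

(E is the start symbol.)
{ [D → . E], [D → . a], [D → . b a], [D → . x], [E → . E a ;], [E → . b x D], [E → b x . D] }

Start with: [E → b x . D]
  [E → b x . D] has the dot before D: add [D → . a], [D → . b a], [D → . x], [D → . E]
  [D → . E] has the dot before E: add [E → . b x D], [E → . E a ;]
No further items can be added.

CLOSURE = { [D → . E], [D → . a], [D → . b a], [D → . x], [E → . E a ;], [E → . b x D], [E → b x . D] }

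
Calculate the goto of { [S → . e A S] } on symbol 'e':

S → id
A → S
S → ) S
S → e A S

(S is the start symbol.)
{ [A → . S], [S → . ) S], [S → . e A S], [S → . id], [S → e . A S] }

GOTO(I, 'e') = CLOSURE({ [A → αX.β] : [A → α.Xβ] ∈ I, X = 'e' })

Items with dot before 'e', with the dot advanced:
  [S → . e A S] → [S → e . A S]
Closure of the advanced items:
  [S → e . A S] has the dot before A: add [A → . S]
  [A → . S] has the dot before S: add [S → . id], [S → . ) S], [S → . e A S]

GOTO = { [A → . S], [S → . ) S], [S → . e A S], [S → . id], [S → e . A S] }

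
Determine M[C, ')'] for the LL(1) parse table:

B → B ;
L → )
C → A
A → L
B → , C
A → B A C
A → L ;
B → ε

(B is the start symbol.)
C → A

To find M[C, ')'], we find productions for C where ')' is in the predict set (PREDICT(N → α) = (FIRST(α) \ {ε}) ∪ (FOLLOW(N) if α ⇒* ε)).

Relevant sets:
  FIRST(A) = { ')', ',', ';' }

C → A: PREDICT = { ')', ',', ';' }
  ')' is in predict set, so this production goes in M[C, ')']

M[C, ')'] = C → A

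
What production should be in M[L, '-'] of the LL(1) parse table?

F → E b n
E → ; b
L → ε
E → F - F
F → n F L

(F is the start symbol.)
To find M[L, '-'], we find productions for L where '-' is in the predict set (PREDICT(N → α) = (FIRST(α) \ {ε}) ∪ (FOLLOW(N) if α ⇒* ε)).

Relevant sets:
  FOLLOW(L) = { $, '-', 'b' }

L → ε: PREDICT = { $, '-', 'b' }
  '-' is in predict set, so this production goes in M[L, '-']

M[L, '-'] = L → ε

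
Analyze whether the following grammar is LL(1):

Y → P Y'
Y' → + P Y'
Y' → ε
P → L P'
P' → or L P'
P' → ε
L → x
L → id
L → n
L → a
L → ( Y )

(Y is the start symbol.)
A grammar is LL(1) if for each non-terminal N with multiple productions, the predict sets of those productions are pairwise disjoint, where PREDICT(N → α) = (FIRST(α) \ {ε}) ∪ (FOLLOW(N) if α ⇒* ε).

Relevant sets:
  FOLLOW(Y') = { $, ')' }
  FOLLOW(P') = { $, ')', '+' }

For Y':
  PREDICT(Y' → '+' P Y') = { '+' }
  PREDICT(Y' → ε) = { $, ')' }
For P':
  PREDICT(P' → or L P') = { 'or' }
  PREDICT(P' → ε) = { $, ')', '+' }
For L:
  PREDICT(L → x) = { 'x' }
  PREDICT(L → id) = { 'id' }
  PREDICT(L → n) = { 'n' }
  PREDICT(L → a) = { 'a' }
  PREDICT(L → '(' Y ')') = { '(' }
Y, P have a single production, so nothing to check there.

All predict sets are disjoint. The grammar IS LL(1).

Answer: Yes, the grammar is LL(1).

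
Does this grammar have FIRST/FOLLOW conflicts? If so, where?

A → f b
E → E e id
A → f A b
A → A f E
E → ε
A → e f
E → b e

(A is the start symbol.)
Yes. E → E e id with FOLLOW(E) on { 'b', 'e' }; E → b e with FOLLOW(E) on { 'b' }

A FIRST/FOLLOW conflict occurs when a non-terminal N has a nullable alternative N → β (β ⇒* ε) and another alternative N → α with FIRST(α) ∩ FOLLOW(N) ≠ ∅: on such a lookahead the parser cannot decide between expanding α and letting N vanish via β.

Nullable non-terminals: E.
FIRST sets used below: FIRST(E) = { 'b', 'e', ε }

E: nullable alternative(s) E → ε; FOLLOW(E) = { $, 'b', 'e', 'f' }
  E → E e id: FIRST \ {ε} = { 'b', 'e' } — overlaps FOLLOW(E) on { 'b', 'e' }: CONFLICT
  E → ε: FIRST \ {ε} = { } — this is the only nullable alternative, skip
  E → b e: FIRST \ {ε} = { 'b' } — overlaps FOLLOW(E) on { 'b' }: CONFLICT

A has no nullable alternative, so no FIRST/FOLLOW check is needed there.

So the grammar has 2 FIRST/FOLLOW conflicts (marked CONFLICT above).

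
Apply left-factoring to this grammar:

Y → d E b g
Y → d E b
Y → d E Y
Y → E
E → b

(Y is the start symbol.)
Y → d E Y'
Y' → b Y''
Y'' → g
Y'' → ε
Y' → Y
Y → E
E → b

Left-factoring transforms A → αβ₁ | αβ₂ into A → αA' and A' → β₁ | β₂
(α is the longest common prefix among the alternatives). Repeat until
no nonterminal has two alternatives with a common prefix.

Round 1: Y has alternatives sharing prefix 'd E'. Introduce Y': Y → d E Y'
  Add: Y' → b g
  Add: Y' → b
  Add: Y' → Y

Round 2: Y' has alternatives sharing prefix 'b'. Introduce Y'': Y' → b Y''
  Add: Y'' → g
  Add: Y'' → ε

No remaining common prefixes — done.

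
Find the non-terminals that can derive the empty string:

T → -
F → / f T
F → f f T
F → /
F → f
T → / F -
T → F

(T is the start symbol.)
There are no ε-productions, so no non-terminal can derive ε.
No non-terminals are nullable.

Answer: None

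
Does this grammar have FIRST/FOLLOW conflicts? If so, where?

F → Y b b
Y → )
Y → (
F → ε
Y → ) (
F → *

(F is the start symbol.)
No FIRST/FOLLOW conflicts.

A FIRST/FOLLOW conflict occurs when a non-terminal N has a nullable alternative N → β (β ⇒* ε) and another alternative N → α with FIRST(α) ∩ FOLLOW(N) ≠ ∅: on such a lookahead the parser cannot decide between expanding α and letting N vanish via β.

Nullable non-terminals: F.
FIRST sets used below: FIRST(Y) = { '(', ')' }

F: nullable alternative(s) F → ε; FOLLOW(F) = { $ }
  F → Y b b: FIRST \ {ε} = { '(', ')' } — disjoint from FOLLOW(F)
  F → ε: FIRST \ {ε} = { } — this is the only nullable alternative, skip
  F → *: FIRST \ {ε} = { '*' } — disjoint from FOLLOW(F)

Y has no nullable alternative, so no FIRST/FOLLOW check is needed there.

No FIRST/FOLLOW conflicts found.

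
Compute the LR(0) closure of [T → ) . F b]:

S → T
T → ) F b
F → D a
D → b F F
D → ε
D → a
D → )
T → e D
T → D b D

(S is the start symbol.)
Start with: [T → ) . F b]
  [T → ) . F b] has the dot before F: add [F → . D a]
  [F → . D a] has the dot before D: add [D → . b F F], [D → .], [D → . a], [D → . )]
No further items can be added.

CLOSURE = { [D → . )], [D → . a], [D → . b F F], [D → .], [F → . D a], [T → ) . F b] }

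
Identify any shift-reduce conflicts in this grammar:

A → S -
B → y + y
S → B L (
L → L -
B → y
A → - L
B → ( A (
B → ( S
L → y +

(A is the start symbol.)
Yes — I6: [B → y .] vs [B → y . + y]; I15: [A → - L .] vs [L → L . -]; I17: [B → ( S .] vs [A → S . -]

Augment with A' → A and build the canonical LR(0) collection (I0 = CLOSURE({[A' → . A]}), then GOTO on every symbol after a dot until no new states appear). It has 19 states:
  I0: { [A → . - L], [A → . S -], [A' → . A], [B → . ( A (], [B → . ( S], [B → . y + y], [B → . y], [S → . B L (] }  — shift
  I1: { [A → . - L], [A → . S -], [B → ( . A (], [B → ( . S], [B → . ( A (], [B → . ( S], [B → . y + y], [B → . y], [S → . B L (] }  — shift
  I2: { [A → - . L], [L → . L -], [L → . y +] }  — shift
  I3: { [A' → A .] }  — accept
  I4: { [L → . L -], [L → . y +], [S → B . L (] }  — shift
  I5: { [A → S . -] }  — shift
  I6: { [B → y . + y], [B → y .] }  — shift, reduce
  I7: { [B → y + . y] }  — shift
  I8: { [B → y + y .] }  — reduce
  I9: { [A → S - .] }  — reduce
  I10: { [L → L . -], [S → B L . (] }  — shift
  I11: { [L → y . +] }  — shift
  I12: { [L → y + .] }  — reduce
  I13: { [S → B L ( .] }  — reduce
  I14: { [L → L - .] }  — reduce
  I15: { [A → - L .], [L → L . -] }  — shift, reduce
  I16: { [B → ( A . (] }  — shift
  I17: { [A → S . -], [B → ( S .] }  — shift, reduce
  I18: { [B → ( A ( .] }  — reduce

I6 contains reduce item [B → y .] and shift item [B → y . + y] — shift-reduce conflict.
I15 contains reduce item [A → - L .] and shift item [L → L . -] — shift-reduce conflict.
I17 contains reduce item [B → ( S .] and shift item [A → S . -] — shift-reduce conflict.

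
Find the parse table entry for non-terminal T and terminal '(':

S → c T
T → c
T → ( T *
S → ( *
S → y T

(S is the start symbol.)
T → ( T *

To find M[T, '('], we find productions for T where '(' is in the predict set (PREDICT(N → α) = (FIRST(α) \ {ε}) ∪ (FOLLOW(N) if α ⇒* ε)).

T → c: PREDICT = { 'c' }
T → ( T *: PREDICT = { '(' }
  '(' is in predict set, so this production goes in M[T, '(']

M[T, '('] = T → ( T *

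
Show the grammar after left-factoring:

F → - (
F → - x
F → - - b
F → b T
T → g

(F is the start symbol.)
F → - F'
F' → (
F' → x
F' → - b
F → b T
T → g

Left-factoring transforms A → αβ₁ | αβ₂ into A → αA' and A' → β₁ | β₂
(α is the longest common prefix among the alternatives). Repeat until
no nonterminal has two alternatives with a common prefix.

Round 1: F has alternatives sharing prefix '-'. Introduce F': F → - F'
  Add: F' → (
  Add: F' → x
  Add: F' → - b

No remaining common prefixes — done.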